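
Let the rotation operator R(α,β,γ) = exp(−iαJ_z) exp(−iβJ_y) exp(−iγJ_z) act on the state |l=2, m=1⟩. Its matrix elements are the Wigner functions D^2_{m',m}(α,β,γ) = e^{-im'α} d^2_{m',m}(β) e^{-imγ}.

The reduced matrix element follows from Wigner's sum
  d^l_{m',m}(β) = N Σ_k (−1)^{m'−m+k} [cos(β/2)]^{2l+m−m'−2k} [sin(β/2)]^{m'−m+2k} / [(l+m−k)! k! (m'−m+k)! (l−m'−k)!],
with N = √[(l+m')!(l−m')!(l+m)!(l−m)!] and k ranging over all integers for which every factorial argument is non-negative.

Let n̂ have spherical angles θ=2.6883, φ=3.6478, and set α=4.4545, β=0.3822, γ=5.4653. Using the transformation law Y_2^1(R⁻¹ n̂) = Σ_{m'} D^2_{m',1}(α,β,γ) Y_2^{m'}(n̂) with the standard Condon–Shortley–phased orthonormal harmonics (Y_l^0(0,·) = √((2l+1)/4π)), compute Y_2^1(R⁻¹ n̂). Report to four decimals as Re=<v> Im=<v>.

Need the full column D^2_{m',1} for m'=−2..2 at α=4.4545, β=0.3822, γ=5.4653.
cos(β/2)=0.981796, sin(β/2)=0.189939
d^2_{-2,1}: single k=3 term ⇒ +0.013455;  D = -0.012846-0.004003i
d^2_{-1,1}: k∈[2..3] ⇒ +0.104326 -0.001302 = +0.103024;  D = +0.054725-0.087288i
d^2_{0,1}: k∈[1..2] ⇒ +0.440305 -0.016479 = +0.423825;  D = +0.289797+0.309266i
d^2_{1,1}: k∈[0..1] ⇒ +0.929148 -0.104326 = +0.824822;  D = -0.725809+0.391833i
d^2_{2,1}: single k=0 term ⇒ -0.359507;  D = +0.084454+0.349447i
Y_2^{m'}(θ=2.6883,φ=3.6478) and Σ D·Y over m':
  (-0.0128-0.0040i)·(+0.0392-0.0628i)  (+0.0547-0.0873i)·(+0.2660-0.1475i)  (+0.2898+0.3093i)·(+0.4493+0.0000i)  (-0.7258+0.3918i)·(-0.2660-0.1475i)  (+0.0845+0.3494i)·(+0.0392+0.0628i)
Y_2^1(R⁻¹ n̂) = +0.363359+0.130148i

Re=0.3634 Im=0.1301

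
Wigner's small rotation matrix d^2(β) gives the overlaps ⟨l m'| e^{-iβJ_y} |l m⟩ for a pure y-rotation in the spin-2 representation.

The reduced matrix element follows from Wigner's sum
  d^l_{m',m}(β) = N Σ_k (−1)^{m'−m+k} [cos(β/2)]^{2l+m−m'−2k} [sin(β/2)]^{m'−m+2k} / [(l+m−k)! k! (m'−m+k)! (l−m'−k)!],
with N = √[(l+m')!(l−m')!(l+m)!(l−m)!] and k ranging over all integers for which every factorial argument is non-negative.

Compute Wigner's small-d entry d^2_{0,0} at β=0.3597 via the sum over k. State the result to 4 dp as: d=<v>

d=0.8142

d^2_{0,0}(β=0.3597) via Wigner's sum:
With c≡cos(β/2)=0.983871 and s≡sin(β/2)=0.178882, N=[2·2·2·2]^{1/2}=4.000000
The bounds max(0,m−m')=0 and min(l+m,l−m')=2 give 3 terms
  k=0: (−1)^0·4.0000/(4)·0.9839^4·0.1789^0 = +0.937026
  k=1: (−1)^1·4.0000/(1)·0.9839^2·0.1789^2 = -0.123899
  k=2: (−1)^2·4.0000/(4)·0.9839^0·0.1789^4 = +0.001024
d^2_{0,0}(0.3597) = +0.937026 -0.123899 +0.001024 = +0.814151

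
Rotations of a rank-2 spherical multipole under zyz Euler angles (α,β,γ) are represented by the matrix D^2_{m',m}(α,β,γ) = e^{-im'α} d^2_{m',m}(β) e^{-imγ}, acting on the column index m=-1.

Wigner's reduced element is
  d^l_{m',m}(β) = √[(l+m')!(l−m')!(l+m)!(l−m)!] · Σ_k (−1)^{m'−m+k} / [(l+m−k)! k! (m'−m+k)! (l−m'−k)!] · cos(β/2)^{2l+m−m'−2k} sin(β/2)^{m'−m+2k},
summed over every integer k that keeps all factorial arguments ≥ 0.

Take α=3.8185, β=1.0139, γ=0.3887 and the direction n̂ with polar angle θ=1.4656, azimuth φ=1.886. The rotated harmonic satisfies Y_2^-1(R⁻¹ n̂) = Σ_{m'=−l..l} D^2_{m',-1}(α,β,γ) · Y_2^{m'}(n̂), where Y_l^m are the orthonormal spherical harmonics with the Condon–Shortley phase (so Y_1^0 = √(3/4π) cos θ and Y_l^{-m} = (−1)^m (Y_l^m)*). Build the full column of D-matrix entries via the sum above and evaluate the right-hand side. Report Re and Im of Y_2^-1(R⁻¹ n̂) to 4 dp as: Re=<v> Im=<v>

Re=0.1141 Im=-0.1422

Need the full column D^2_{m',-1} for m'=−2..2 at α=3.8185, β=1.0139, γ=0.3887.
cos(β/2)=0.874229, sin(β/2)=0.485513
d^2_{-2,-1}: single k=1 term ⇒ +0.648794;  D = -0.110863+0.639252i
d^2_{-1,-1}: k∈[0..1] ⇒ +0.584119 -0.540473 = +0.043646;  D = -0.021124-0.038194i
d^2_{0,-1}: k∈[0..1] ⇒ -0.794608 +0.245078 = -0.549530;  D = -0.508536-0.208264i
d^2_{1,-1}: k∈[0..1] ⇒ +0.540473 -0.055565 = +0.484908;  D = -0.464908+0.137827i
d^2_{2,-1}: single k=0 term ⇒ -0.200105;  D = -0.113924+0.164509i
Y_2^{m'}(θ=1.4656,φ=1.886) and Σ D·Y over m':
  (-0.1109+0.6393i)·(-0.3086+0.2252i)  (-0.0211-0.0382i)·(-0.0250-0.0767i)  (-0.5085-0.2083i)·(-0.3050+0.0000i)  (-0.4649+0.1378i)·(+0.0250-0.0767i)  (-0.1139+0.1645i)·(-0.3086-0.2252i)
Y_2^-1(R⁻¹ n̂) = +0.114086-0.142150i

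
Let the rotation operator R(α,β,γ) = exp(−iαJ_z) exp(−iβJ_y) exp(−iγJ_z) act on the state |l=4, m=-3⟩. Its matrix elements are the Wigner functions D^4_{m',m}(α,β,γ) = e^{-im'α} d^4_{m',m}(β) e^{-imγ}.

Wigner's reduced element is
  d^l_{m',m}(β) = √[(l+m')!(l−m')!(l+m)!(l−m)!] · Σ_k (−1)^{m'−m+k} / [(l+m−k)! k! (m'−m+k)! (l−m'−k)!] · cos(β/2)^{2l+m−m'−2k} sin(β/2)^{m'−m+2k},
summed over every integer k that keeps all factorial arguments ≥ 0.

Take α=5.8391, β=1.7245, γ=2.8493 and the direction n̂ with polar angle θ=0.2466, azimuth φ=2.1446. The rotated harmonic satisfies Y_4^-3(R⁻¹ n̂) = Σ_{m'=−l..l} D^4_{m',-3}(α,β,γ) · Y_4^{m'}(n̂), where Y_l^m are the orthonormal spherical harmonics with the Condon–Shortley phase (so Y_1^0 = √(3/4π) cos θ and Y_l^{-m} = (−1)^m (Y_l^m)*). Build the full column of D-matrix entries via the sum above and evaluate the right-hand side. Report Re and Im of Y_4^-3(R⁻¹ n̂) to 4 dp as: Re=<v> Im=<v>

Re=-0.3240 Im=0.1623

Need the full column D^4_{m',-3} for m'=−4..4 at α=5.8391, β=1.7245, γ=2.8493.
cos(β/2)=0.650731, sin(β/2)=0.759309
d^4_{-4,-3}: single k=1 term ⇒ +0.106114;  D = +0.093709+0.049788i
d^4_{-3,-3}: k∈[0..1] ⇒ +0.032152 -0.306438 = -0.274286;  D = -0.163436-0.220275i
d^4_{-2,-3}: k∈[0..1] ⇒ -0.140375 +0.573385 = +0.433010;  D = +0.083585+0.424866i
d^4_{-1,-3}: k∈[0..1] ⇒ +0.347468 -0.788492 = -0.441024;  D = +0.109040-0.427332i
d^4_{0,-3}: k∈[0..1] ⇒ -0.604401 +0.822924 = +0.218522;  D = -0.139757+0.167988i
d^4_{1,-3}: k∈[0..1] ⇒ +0.788492 -0.644144 = +0.144349;  D = -0.131039+0.060541i
d^4_{2,-3}: k∈[0..1] ⇒ -0.780694 +0.354318 = -0.426376;  D = +0.426348+0.004815i
d^4_{3,-3}: k∈[0..1] ⇒ +0.568081 -0.110496 = +0.457585;  D = -0.410955-0.201247i
d^4_{4,-3}: single k=0 term ⇒ -0.267839;  D = +0.166604+0.209716i
Y_4^{m'}(θ=0.2466,φ=2.1446) and Σ D·Y over m':
  (+0.0937+0.0498i)·(-0.0010-0.0012i)  (-0.1634-0.2203i)·(+0.0175-0.0026i)  (+0.0836+0.4249i)·(-0.0457+0.1015i)  (+0.1090-0.4273i)·(-0.2178-0.3370i)  (-0.1398+0.1680i)·(+0.6073+0.0000i)  (-0.1310+0.0605i)·(+0.2178-0.3370i)  (+0.4263+0.0048i)·(-0.0457-0.1015i)  (-0.4110-0.2012i)·(-0.0175-0.0026i)  (+0.1666+0.2097i)·(-0.0010+0.0012i)
Y_4^-3(R⁻¹ n̂) = -0.323951+0.162281i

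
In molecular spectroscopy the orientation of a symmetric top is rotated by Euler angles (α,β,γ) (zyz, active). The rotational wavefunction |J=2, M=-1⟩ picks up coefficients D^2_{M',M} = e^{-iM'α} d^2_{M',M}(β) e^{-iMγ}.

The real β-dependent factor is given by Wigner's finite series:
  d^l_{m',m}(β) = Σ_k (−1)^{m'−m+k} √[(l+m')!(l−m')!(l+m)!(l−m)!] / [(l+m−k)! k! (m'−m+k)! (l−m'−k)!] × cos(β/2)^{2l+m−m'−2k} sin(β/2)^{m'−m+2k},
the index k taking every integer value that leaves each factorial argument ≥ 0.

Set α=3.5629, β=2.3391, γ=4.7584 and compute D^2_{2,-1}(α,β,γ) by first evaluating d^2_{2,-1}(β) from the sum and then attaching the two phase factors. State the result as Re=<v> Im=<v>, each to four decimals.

First d^2_{2,-1}(β=2.3391), then the phase factors e^{-i(2)α} and e^{-i(-1)γ}:
Half-angle: c=0.390566, s=0.920575. N=√(24·1·1·6)=12.000000
Admissible k: 0..0 (factorial args all ≥0)
  k=0: (−1)^3·12.0000/(6)·0.3906^1·0.9206^3 = -0.609399
d^2_{2,-1}(2.3391) = -0.609399
Phases: e^{-i·(2)·3.5629}=+0.665514-0.746386i, e^{-i·(-1)·4.7584}=+0.045995-0.998942i ⇒ D=+0.435712+0.426055i

Re=0.4357 Im=0.4261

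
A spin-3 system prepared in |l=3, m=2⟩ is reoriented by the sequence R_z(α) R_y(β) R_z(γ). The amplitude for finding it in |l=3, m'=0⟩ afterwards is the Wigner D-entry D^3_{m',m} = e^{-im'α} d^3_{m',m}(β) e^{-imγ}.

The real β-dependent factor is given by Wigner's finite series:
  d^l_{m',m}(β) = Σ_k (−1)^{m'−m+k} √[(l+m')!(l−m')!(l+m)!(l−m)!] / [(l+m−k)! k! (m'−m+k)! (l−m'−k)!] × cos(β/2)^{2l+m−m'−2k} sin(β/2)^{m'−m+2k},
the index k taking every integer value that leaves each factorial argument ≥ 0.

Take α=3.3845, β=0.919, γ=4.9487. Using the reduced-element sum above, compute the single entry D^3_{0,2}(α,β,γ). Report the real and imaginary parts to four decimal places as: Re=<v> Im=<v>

Re=-0.4674 Im=0.2390

First d^3_{0,2}(β=0.919), then the phase factors e^{-i(0)α} and e^{-i(2)γ}:
c=cos(0.919/2)=0.896274, s=sin(0.919/2)=0.443500; N=√[6·6·120·1]=65.726707
The bounds max(0,m−m')=2 and min(l+m,l−m')=3 give 2 terms
  k=2: (−1)^0·65.7267/(12)·0.8963^4·0.4435^2 = +0.695203
  k=3: (−1)^1·65.7267/(12)·0.8963^2·0.4435^4 = -0.170223
d^3_{0,2}(0.919) = +0.695203 -0.170223 = +0.524981
Phases: e^{-i·(0)·3.3845}=+1.000000+0.000000i, e^{-i·(2)·4.9487}=-0.890378+0.455222i ⇒ D=-0.467431+0.238983i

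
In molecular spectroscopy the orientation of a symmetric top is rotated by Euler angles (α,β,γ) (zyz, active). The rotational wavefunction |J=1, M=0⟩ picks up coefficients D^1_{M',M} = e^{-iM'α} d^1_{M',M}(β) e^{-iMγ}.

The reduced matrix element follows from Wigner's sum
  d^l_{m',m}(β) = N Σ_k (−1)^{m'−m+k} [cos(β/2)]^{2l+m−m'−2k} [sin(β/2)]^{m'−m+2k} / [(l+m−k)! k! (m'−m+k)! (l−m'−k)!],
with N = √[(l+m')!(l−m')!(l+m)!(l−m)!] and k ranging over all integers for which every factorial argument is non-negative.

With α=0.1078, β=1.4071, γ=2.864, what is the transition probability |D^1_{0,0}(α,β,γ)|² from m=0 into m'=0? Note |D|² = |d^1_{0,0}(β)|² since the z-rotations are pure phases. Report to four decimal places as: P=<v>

First d^1_{0,0}(β=1.4071), then the phase factors e^{-i(0)α} and e^{-i(0)γ}:
c=cos(1.4071/2)=0.762550, s=sin(1.4071/2)=0.646929; N=√[1·1·1·1]=1.000000
k∈{0,1} keeps every argument non-negative
  k=0: (−1)^0·1.0000/(1)·0.7626^2·0.6469^0 = +0.581483
  k=1: (−1)^1·1.0000/(1)·0.7626^0·0.6469^2 = -0.418517
d^1_{0,0}(1.4071) = +0.581483 -0.418517 = +0.162966
|D^1_{0,0}|² = |d^1_{0,0}(β)|² = (+0.162966)² = 0.026558 (the z-rotation phases have unit modulus)

P=0.0266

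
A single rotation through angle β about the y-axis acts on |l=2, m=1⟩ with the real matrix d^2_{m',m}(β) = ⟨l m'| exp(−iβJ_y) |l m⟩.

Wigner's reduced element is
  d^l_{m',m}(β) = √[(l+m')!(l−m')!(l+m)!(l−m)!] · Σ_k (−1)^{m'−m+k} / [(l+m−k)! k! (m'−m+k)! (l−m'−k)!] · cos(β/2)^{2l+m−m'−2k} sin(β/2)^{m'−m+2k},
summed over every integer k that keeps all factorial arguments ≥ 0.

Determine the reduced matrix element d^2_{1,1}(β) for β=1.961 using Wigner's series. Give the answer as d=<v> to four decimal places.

d=-0.5455

d^2_{1,1}(β=1.961) via Wigner's sum:
With c≡cos(β/2)=0.556607 and s≡sin(β/2)=0.830776, N=[6·1·6·1]^{1/2}=6.000000
k∈{0,1} keeps every argument non-negative
  k=0: (−1)^0·6.0000/(6)·0.5566^4·0.8308^0 = +0.095983
  k=1: (−1)^1·6.0000/(2)·0.5566^2·0.8308^2 = -0.641485
d^2_{1,1}(1.961) = +0.095983 -0.641485 = -0.545502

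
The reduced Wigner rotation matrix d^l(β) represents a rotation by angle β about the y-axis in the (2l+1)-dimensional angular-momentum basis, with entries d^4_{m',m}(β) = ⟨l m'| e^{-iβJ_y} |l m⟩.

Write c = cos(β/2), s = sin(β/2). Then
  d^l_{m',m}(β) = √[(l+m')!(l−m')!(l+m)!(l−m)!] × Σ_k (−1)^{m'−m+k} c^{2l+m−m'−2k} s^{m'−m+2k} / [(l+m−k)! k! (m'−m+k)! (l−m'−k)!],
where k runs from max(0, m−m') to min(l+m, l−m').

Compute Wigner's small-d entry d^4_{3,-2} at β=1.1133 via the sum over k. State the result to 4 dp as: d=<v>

d^4_{3,-2}(β=1.1133) via Wigner's sum:
With c≡cos(β/2)=0.849030 and s≡sin(β/2)=0.528345, N=[5040·1·2·720]^{1/2}=2693.993318
Admissible k: 0..1 (factorial args all ≥0)
  k=0: (−1)^5·2693.9933/(240)·0.8490^3·0.5283^5 = -0.282841
  k=1: (−1)^6·2693.9933/(720)·0.8490^1·0.5283^7 = +0.036510
d^4_{3,-2}(1.1133) = -0.282841 +0.036510 = -0.246331

d=-0.2463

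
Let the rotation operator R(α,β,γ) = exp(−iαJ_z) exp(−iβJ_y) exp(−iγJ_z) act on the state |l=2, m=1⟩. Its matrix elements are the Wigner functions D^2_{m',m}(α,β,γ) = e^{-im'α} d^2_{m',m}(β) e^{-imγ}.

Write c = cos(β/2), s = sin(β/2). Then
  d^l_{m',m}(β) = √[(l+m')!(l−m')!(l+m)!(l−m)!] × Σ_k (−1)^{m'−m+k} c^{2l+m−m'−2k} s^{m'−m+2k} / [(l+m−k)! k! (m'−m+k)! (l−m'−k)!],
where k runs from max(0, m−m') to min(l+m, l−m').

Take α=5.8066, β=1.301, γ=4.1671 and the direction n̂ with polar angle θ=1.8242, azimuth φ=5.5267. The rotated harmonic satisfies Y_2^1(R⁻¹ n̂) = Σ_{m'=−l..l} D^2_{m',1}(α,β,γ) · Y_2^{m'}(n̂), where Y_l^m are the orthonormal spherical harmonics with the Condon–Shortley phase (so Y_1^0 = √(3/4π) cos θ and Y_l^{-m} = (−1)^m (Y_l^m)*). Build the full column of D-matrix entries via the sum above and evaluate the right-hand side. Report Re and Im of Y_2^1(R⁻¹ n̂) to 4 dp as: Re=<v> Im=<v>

Re=0.0162 Im=-0.3573

Need the full column D^2_{m',1} for m'=−2..2 at α=5.8066, β=1.301, γ=4.1671.
cos(β/2)=0.795781, sin(β/2)=0.605584
d^2_{-2,1}: single k=3 term ⇒ +0.353466;  D = +0.140208+0.324469i
d^2_{-1,1}: k∈[2..3] ⇒ +0.696719 -0.134493 = +0.562227;  D = -0.038597+0.560900i
d^2_{0,1}: k∈[1..2] ⇒ +0.747534 -0.432906 = +0.314629;  D = -0.163187+0.269000i
d^2_{1,1}: k∈[0..1] ⇒ +0.401028 -0.696719 = -0.295691;  D = +0.252251-0.154282i
d^2_{2,1}: single k=0 term ⇒ -0.610359;  D = +0.608763-0.044113i
Y_2^{m'}(θ=1.8242,φ=5.5267) and Σ D·Y over m':
  (+0.1402+0.3245i)·(+0.0209+0.3614i)  (-0.0386+0.5609i)·(-0.1364-0.1287i)  (-0.1632+0.2690i)·(-0.2559+0.0000i)  (+0.2523-0.1543i)·(+0.1364-0.1287i)  (+0.6088-0.0441i)·(+0.0209-0.3614i)
Y_2^1(R⁻¹ n̂) = +0.016216-0.357324i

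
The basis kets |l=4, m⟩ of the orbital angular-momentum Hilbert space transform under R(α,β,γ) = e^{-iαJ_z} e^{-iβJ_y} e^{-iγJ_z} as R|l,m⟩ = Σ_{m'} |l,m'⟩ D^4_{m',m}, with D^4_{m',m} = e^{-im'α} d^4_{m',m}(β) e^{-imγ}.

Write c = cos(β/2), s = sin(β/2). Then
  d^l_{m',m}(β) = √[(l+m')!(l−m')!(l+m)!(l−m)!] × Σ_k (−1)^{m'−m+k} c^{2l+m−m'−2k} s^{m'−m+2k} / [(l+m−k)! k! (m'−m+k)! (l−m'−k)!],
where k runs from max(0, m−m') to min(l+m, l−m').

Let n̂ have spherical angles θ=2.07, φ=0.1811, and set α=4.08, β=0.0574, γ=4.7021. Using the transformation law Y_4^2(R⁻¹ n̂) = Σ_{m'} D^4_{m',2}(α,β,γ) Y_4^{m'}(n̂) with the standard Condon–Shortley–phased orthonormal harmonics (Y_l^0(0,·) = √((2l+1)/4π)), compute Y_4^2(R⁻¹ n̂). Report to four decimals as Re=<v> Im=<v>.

Re=-0.0065 Im=0.2098

Need the full column D^4_{m',2} for m'=−4..4 at α=4.08, β=0.0574, γ=4.7021.
cos(β/2)=0.999588, sin(β/2)=0.028696
d^4_{-4,2}: single k=6 term ⇒ +0.000000;  D = +0.000000+0.000000i
d^4_{-3,2}: k∈[5..6] ⇒ +0.000000 -0.000000 = +0.000000;  D = -0.000000+0.000000i
d^4_{-2,2}: k∈[4..6] ⇒ +0.000010 -0.000000 +0.000000 = +0.000010;  D = +0.000003-0.000010i
d^4_{-1,2}: k∈[3..5] ⇒ +0.000333 -0.000000 +0.000000 = +0.000333;  D = +0.000191+0.000273i
d^4_{0,2}: k∈[2..4] ⇒ +0.007793 -0.000017 +0.000000 = +0.007776;  D = -0.007774-0.000160i
d^4_{1,2}: k∈[1..3] ⇒ +0.121397 -0.000500 +0.000000 = +0.120897;  D = +0.073450-0.096026i
d^4_{2,2}: k∈[0..2] ⇒ +0.996710 -0.009857 +0.000010 = +0.986863;  D = +0.277881+0.946932i
d^4_{3,2}: k∈[0..1] ⇒ -0.107062 +0.000265 = -0.106797;  D = +0.100433+0.036314i
d^4_{4,2}: single k=0 term ⇒ +0.004347;  D = +0.003608-0.002424i
Y_4^{m'}(θ=2.07,φ=0.1811) and Σ D·Y over m':
  (+0.0000+0.0000i)·(+0.1969-0.1742i)  (-0.0000+0.0000i)·(-0.3471+0.2096i)  (+0.0000-0.0000i)·(+0.1457-0.0552i)  (+0.0002+0.0003i)·(+0.2730-0.0500i)  (-0.0078-0.0002i)·(-0.2155+0.0000i)  (+0.0735-0.0960i)·(-0.2730-0.0500i)  (+0.2779+0.9469i)·(+0.1457+0.0552i)  (+0.1004+0.0363i)·(+0.3471+0.2096i)  (+0.0036-0.0024i)·(+0.1969+0.1742i)
Y_4^2(R⁻¹ n̂) = -0.006519+0.209764i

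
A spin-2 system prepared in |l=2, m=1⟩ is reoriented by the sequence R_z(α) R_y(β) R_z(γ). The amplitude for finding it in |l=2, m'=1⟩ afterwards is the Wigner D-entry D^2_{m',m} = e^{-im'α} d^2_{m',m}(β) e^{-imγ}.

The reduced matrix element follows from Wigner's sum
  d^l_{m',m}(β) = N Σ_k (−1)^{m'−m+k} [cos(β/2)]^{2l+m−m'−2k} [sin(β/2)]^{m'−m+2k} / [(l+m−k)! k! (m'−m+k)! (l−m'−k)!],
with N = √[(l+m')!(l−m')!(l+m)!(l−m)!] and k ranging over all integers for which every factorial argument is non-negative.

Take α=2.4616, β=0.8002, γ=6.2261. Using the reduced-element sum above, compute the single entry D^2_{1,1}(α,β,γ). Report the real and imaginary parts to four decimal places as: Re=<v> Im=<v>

Split into d^2_{1,1}(β=0.8002) × two z-phases.
With c≡cos(β/2)=0.921022 and s≡sin(β/2)=0.389510, N=[6·1·6·1]^{1/2}=6.000000
k∈{0,1} keeps every argument non-negative
  k=0: (−1)^0·6.0000/(6)·0.9210^4·0.3895^0 = +0.719582
  k=1: (−1)^1·6.0000/(2)·0.9210^2·0.3895^2 = -0.386100
d^2_{1,1}(0.8002) = +0.719582 -0.386100 = +0.333482
D = (-0.777577-0.628787i)·(+0.333482)·(+0.998371+0.057054i) = -0.246922-0.224142i

Re=-0.2469 Im=-0.2241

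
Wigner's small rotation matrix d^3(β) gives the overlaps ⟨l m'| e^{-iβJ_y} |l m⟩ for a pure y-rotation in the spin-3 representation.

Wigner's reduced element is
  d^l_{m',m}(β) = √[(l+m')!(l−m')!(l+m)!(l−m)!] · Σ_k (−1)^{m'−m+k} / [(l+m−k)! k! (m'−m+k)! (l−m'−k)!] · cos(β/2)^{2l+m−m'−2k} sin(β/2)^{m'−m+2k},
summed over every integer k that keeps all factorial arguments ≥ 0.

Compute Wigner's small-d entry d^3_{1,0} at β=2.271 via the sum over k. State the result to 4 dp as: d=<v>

d^3_{1,0}(β=2.271) via Wigner's sum:
With c≡cos(β/2)=0.421679 and s≡sin(β/2)=0.906745, N=[24·2·6·6]^{1/2}=41.569219
The bounds max(0,m−m')=0 and min(l+m,l−m')=2 give 3 terms
  k=0: (−1)^1·41.5692/(12)·0.4217^5·0.9067^1 = -0.041878
  k=1: (−1)^2·41.5692/(4)·0.4217^3·0.9067^3 = +0.580917
  k=2: (−1)^3·41.5692/(12)·0.4217^1·0.9067^5 = -0.895362
d^3_{1,0}(2.271) = -0.041878 +0.580917 -0.895362 = -0.356324

d=-0.3563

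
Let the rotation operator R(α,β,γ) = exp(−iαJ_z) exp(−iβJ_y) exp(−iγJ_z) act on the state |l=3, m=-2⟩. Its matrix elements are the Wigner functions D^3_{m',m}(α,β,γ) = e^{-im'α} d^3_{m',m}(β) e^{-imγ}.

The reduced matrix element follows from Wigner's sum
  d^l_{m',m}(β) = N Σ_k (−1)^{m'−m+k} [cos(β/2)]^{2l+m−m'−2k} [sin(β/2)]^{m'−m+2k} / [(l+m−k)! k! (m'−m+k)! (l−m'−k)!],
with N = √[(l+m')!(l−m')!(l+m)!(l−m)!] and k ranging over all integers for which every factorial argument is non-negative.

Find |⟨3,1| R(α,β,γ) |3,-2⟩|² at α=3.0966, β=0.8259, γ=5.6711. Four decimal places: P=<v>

D^3_{1,-2}(3.0966,0.8259,5.6711) = e^{-i·1·3.0966}·d^3_{1,-2}(0.8259)·e^{-i·-2·5.6711}. Compute d first:
Half-angle: c=0.915941, s=0.401313. N=√(24·2·1·120)=75.894664
k∈{0,1} keeps every argument non-negative
  k=0: (−1)^3·75.8947/(12)·0.9159^3·0.4013^3 = -0.314110
  k=1: (−1)^4·75.8947/(24)·0.9159^1·0.4013^5 = +0.030150
d^3_{1,-2}(0.8259) = -0.314110 +0.030150 = -0.283961
|D^3_{1,-2}|² = |d^3_{1,-2}(β)|² = (-0.283961)² = 0.080634 (the z-rotation phases have unit modulus)

P=0.0806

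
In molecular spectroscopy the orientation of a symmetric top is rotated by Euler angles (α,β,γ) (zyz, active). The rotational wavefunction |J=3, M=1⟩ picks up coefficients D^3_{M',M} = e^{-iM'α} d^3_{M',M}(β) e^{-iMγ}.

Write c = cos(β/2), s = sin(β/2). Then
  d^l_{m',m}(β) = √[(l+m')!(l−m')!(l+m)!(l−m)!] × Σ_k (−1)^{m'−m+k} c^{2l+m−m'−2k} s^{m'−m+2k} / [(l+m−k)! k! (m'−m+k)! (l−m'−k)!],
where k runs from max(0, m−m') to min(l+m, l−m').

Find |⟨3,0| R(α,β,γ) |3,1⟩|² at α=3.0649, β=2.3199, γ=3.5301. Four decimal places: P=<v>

P=0.1748

D^3_{0,1}(3.0649,2.3199,3.5301) = e^{-i·0·3.0649}·d^3_{0,1}(2.3199)·e^{-i·1·3.5301}. Compute d first:
c=cos(2.3199/2)=0.399385, s=sin(2.3199/2)=0.916783; N=√[6·6·24·2]=41.569219
Admissible k: 1..3 (factorial args all ≥0)
  k=1: (−1)^0·41.5692/(12)·0.3994^5·0.9168^1 = +0.032271
  k=2: (−1)^1·41.5692/(4)·0.3994^3·0.9168^3 = -0.510139
  k=3: (−1)^2·41.5692/(12)·0.3994^1·0.9168^5 = +0.896016
d^3_{0,1}(2.3199) = +0.032271 -0.510139 +0.896016 = +0.418149
|D^3_{0,1}|² = |d^3_{0,1}(β)|² = (+0.418149)² = 0.174849 (the z-rotation phases have unit modulus)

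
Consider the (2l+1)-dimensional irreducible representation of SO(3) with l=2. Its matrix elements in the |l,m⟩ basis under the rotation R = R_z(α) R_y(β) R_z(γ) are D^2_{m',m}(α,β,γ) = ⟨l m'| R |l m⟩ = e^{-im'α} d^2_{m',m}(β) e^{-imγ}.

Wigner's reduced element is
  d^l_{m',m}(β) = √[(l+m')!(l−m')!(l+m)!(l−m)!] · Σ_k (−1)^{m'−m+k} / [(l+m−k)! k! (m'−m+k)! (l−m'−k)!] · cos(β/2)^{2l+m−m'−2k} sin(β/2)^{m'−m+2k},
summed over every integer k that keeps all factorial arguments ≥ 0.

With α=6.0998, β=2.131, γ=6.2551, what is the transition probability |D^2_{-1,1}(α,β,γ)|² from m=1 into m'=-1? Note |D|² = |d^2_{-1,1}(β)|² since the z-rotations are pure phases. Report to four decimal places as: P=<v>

First d^2_{-1,1}(β=2.131), then the phase factors e^{-i(-1)α} and e^{-i(1)γ}:
With c≡cos(β/2)=0.484067 and s≡sin(β/2)=0.875031, N=[1·6·6·1]^{1/2}=6.000000
k: max(0,(1)−(-1))=2 … min(2+(1),2−(-1))=3
  k=2: (−1)^0·6.0000/(2)·0.4841^2·0.8750^2 = +0.538243
  k=3: (−1)^1·6.0000/(6)·0.4841^0·0.8750^4 = -0.586265
d^2_{-1,1}(2.131) = +0.538243 -0.586265 = -0.048021
|D^2_{-1,1}|² = |d^2_{-1,1}(β)|² = (-0.048021)² = 0.002306 (the z-rotation phases have unit modulus)

P=0.0023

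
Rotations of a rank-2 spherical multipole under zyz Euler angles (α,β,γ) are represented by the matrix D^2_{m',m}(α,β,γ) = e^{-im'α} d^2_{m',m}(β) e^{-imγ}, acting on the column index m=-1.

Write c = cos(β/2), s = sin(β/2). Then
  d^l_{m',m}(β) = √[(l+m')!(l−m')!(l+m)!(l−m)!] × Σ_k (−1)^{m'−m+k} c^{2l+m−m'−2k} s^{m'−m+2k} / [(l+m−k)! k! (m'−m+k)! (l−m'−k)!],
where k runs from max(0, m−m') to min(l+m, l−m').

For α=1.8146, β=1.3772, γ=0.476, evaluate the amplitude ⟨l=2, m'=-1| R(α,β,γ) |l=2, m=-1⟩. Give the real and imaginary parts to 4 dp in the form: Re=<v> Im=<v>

D^2_{-1,-1}(1.8146,1.3772,0.476) = e^{-i·-1·1.8146}·d^2_{-1,-1}(1.3772)·e^{-i·-1·0.476}. Compute d first:
c=cos(1.3772/2)=0.772136, s=sin(1.3772/2)=0.635457; N=√[1·6·1·6]=6.000000
k∈{0,1} keeps every argument non-negative
  k=0: (−1)^0·6.0000/(6)·0.7721^4·0.6355^0 = +0.355448
  k=1: (−1)^1·6.0000/(2)·0.7721^2·0.6355^2 = -0.722240
d^2_{-1,-1}(1.3772) = +0.355448 -0.722240 = -0.366792
Attach z-rotation phases: D = e^{-i(-1)(1.8146)}·(-0.366792)·e^{-i(-1)(0.476)} = +0.241803-0.275804i

Re=0.2418 Im=-0.2758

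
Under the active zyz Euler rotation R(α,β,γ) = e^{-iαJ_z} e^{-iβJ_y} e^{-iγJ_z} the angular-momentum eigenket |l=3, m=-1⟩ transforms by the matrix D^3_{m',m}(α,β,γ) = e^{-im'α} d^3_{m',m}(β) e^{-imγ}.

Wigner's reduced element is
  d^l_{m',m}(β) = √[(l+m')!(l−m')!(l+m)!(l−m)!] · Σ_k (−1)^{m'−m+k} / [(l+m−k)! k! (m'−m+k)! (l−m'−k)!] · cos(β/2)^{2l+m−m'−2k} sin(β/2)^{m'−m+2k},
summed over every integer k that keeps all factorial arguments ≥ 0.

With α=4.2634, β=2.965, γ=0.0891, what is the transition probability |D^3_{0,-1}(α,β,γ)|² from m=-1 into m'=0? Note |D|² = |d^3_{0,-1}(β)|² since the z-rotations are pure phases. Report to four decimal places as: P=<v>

P=0.0856

Split into d^3_{0,-1}(β=2.965) × two z-phases.
With c≡cos(β/2)=0.088182 and s≡sin(β/2)=0.996104, N=[6·6·2·24]^{1/2}=41.569219
k: max(0,(-1)−(0))=0 … min(3+(-1),3−(0))=2
  k=0: (−1)^1·41.5692/(12)·0.0882^5·0.9961^1 = -0.000018
  k=1: (−1)^2·41.5692/(4)·0.0882^3·0.9961^3 = +0.007043
  k=2: (−1)^3·41.5692/(12)·0.0882^1·0.9961^5 = -0.299566
d^3_{0,-1}(2.965) = -0.000018 +0.007043 -0.299566 = -0.292542
|D^3_{0,-1}|² = |d^3_{0,-1}(β)|² = (-0.292542)² = 0.085581 (the z-rotation phases have unit modulus)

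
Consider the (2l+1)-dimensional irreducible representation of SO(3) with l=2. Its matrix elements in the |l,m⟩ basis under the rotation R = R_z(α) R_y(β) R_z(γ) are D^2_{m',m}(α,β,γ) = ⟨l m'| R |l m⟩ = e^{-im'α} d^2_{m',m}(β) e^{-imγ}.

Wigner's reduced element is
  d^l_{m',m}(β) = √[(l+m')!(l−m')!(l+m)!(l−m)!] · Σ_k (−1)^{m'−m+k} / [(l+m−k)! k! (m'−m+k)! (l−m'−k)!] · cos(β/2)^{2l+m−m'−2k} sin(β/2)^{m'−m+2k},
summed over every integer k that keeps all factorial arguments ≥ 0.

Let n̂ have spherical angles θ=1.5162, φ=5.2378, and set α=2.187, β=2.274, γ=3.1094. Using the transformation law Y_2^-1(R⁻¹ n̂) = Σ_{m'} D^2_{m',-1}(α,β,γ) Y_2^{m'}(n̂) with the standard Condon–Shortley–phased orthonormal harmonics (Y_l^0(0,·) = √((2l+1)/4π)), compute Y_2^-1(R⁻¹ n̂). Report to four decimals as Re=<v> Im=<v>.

Re=0.3668 Im=-0.0674

Need the full column D^2_{m',-1} for m'=−2..2 at α=2.187, β=2.274, γ=3.1094.
cos(β/2)=0.420319, sin(β/2)=0.907377
d^2_{-2,-1}: single k=1 term ⇒ +0.134758;  D = +0.048803+0.125610i
d^2_{-1,-1}: k∈[0..1] ⇒ +0.031211 -0.436369 = -0.405157;  D = -0.223393+0.338005i
d^2_{0,-1}: k∈[0..1] ⇒ -0.165044 +0.769160 = +0.604117;  D = -0.603804+0.019445i
d^2_{1,-1}: k∈[0..1] ⇒ +0.436369 -0.677876 = -0.241508;  D = -0.145849-0.192494i
d^2_{2,-1}: single k=0 term ⇒ -0.628017;  D = -0.189306+0.598806i
Y_2^{m'}(θ=1.5162,φ=5.2378) and Σ D·Y over m':
  (+0.0488+0.1256i)·(-0.1914+0.3342i)  (-0.2234+0.3380i)·(+0.0211+0.0364i)  (-0.6038+0.0194i)·(-0.3126+0.0000i)  (-0.1458-0.1925i)·(-0.0211+0.0364i)  (-0.1893+0.5988i)·(-0.1914-0.3342i)
Y_2^-1(R⁻¹ n̂) = +0.366835-0.067361i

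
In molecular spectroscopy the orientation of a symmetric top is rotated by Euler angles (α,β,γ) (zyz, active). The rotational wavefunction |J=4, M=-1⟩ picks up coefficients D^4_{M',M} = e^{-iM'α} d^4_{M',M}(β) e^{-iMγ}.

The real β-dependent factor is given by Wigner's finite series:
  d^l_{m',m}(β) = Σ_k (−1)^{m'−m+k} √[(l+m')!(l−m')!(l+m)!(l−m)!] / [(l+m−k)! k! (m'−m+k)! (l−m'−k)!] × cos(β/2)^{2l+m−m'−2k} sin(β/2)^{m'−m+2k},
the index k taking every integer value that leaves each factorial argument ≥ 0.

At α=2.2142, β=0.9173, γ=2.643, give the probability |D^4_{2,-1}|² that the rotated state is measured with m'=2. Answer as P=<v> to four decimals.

D^4_{2,-1}(2.2142,0.9173,2.643) = e^{-i·2·2.2142}·d^4_{2,-1}(0.9173)·e^{-i·-1·2.643}. Compute d first:
With c≡cos(β/2)=0.896651 and s≡sin(β/2)=0.442738, N=[720·2·6·120]^{1/2}=1018.233765
Admissible k: 0..2 (factorial args all ≥0)
  k=0: (−1)^3·1018.2338/(72)·0.8967^5·0.4427^3 = -0.711333
  k=1: (−1)^4·1018.2338/(48)·0.8967^3·0.4427^5 = +0.260142
  k=2: (−1)^5·1018.2338/(240)·0.8967^1·0.4427^7 = -0.012685
d^4_{2,-1}(0.9173) = -0.711333 +0.260142 -0.012685 = -0.463875
|D^4_{2,-1}|² = |d^4_{2,-1}(β)|² = (-0.463875)² = 0.215180 (the z-rotation phases have unit modulus)

P=0.2152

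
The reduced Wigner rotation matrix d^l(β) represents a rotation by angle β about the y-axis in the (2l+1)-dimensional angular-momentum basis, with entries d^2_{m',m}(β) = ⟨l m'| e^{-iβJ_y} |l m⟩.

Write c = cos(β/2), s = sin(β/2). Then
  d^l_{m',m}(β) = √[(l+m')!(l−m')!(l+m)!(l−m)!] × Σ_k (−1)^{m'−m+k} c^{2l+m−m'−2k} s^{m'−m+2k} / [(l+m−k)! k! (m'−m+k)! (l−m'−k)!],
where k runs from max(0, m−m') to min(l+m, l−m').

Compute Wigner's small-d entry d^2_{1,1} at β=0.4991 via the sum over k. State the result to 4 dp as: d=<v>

d=0.7099

d^2_{1,1}(β=0.4991) via Wigner's sum:
With c≡cos(β/2)=0.969024 and s≡sin(β/2)=0.246968, N=[6·1·6·1]^{1/2}=6.000000
The bounds max(0,m−m')=0 and min(l+m,l−m')=1 give 2 terms
  k=0: (−1)^0·6.0000/(6)·0.9690^4·0.2470^0 = +0.881734
  k=1: (−1)^1·6.0000/(2)·0.9690^2·0.2470^2 = -0.171819
d^2_{1,1}(0.4991) = +0.881734 -0.171819 = +0.709915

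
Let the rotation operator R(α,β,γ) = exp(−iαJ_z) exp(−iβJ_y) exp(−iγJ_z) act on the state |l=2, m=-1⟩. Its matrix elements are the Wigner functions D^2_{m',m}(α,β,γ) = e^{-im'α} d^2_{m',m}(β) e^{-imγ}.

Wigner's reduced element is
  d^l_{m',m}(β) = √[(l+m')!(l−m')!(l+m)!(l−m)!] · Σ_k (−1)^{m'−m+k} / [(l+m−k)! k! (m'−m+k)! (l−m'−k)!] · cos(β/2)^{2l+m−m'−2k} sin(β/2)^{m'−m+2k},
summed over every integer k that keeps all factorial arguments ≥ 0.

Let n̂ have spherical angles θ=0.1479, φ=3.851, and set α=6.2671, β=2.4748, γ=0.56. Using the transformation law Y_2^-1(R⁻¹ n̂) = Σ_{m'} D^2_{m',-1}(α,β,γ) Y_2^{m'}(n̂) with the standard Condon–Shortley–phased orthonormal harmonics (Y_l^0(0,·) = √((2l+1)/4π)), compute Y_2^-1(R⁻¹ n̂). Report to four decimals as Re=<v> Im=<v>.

Re=0.3245 Im=0.1281

Need the full column D^2_{m',-1} for m'=−2..2 at α=6.2671, β=2.4748, γ=0.56.
cos(β/2)=0.327254, sin(β/2)=0.944936
d^2_{-2,-1}: single k=1 term ⇒ +0.066235;  D = +0.057221+0.033360i
d^2_{-1,-1}: k∈[0..1] ⇒ +0.011469 -0.286878 = -0.275408;  D = -0.235664-0.142521i
d^2_{0,-1}: k∈[0..1] ⇒ -0.081121 +0.676345 = +0.595224;  D = +0.504307+0.316175i
d^2_{1,-1}: k∈[0..1] ⇒ +0.286878 -0.797279 = -0.510401;  D = -0.428023-0.278039i
d^2_{2,-1}: single k=0 term ⇒ -0.552234;  D = -0.458205-0.308237i
Y_2^{m'}(θ=0.1479,φ=3.851) and Σ D·Y over m':
  (+0.0572+0.0334i)·(+0.0013-0.0083i)  (-0.2357-0.1425i)·(-0.0854+0.0733i)  (+0.5043+0.3162i)·(+0.6102+0.0000i)  (-0.4280-0.2780i)·(+0.0854+0.0733i)  (-0.4582-0.3082i)·(+0.0013+0.0083i)
Y_2^-1(R⁻¹ n̂) = +0.324482+0.128062i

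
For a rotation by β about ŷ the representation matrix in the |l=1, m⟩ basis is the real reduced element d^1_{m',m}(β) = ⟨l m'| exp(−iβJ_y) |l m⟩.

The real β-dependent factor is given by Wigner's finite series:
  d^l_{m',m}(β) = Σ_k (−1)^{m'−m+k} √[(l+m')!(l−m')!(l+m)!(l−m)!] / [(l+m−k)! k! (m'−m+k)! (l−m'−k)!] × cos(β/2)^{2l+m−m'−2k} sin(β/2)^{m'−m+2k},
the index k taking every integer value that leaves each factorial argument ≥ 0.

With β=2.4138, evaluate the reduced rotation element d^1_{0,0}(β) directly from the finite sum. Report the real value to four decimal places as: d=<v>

d=-0.7466

d^1_{0,0}(β=2.4138) via Wigner's sum:
c=cos(2.4138/2)=0.355918, s=sin(2.4138/2)=0.934517; N=√[1·1·1·1]=1.000000
Admissible k: 0..1 (factorial args all ≥0)
  k=0: (−1)^0·1.0000/(1)·0.3559^2·0.9345^0 = +0.126678
  k=1: (−1)^1·1.0000/(1)·0.3559^0·0.9345^2 = -0.873322
d^1_{0,0}(2.4138) = +0.126678 -0.873322 = -0.746645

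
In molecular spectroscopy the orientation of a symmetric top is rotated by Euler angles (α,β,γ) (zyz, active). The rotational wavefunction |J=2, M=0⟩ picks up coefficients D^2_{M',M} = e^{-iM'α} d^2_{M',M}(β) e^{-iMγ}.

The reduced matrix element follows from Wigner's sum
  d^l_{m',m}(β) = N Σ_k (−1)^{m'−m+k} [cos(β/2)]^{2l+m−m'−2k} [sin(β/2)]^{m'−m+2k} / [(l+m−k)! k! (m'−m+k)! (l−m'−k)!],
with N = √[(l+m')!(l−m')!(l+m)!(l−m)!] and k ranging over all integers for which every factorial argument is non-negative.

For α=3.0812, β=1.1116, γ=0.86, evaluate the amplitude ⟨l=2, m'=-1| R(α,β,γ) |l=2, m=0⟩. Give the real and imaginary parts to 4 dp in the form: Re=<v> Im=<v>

Split into d^2_{-1,0}(β=1.1116) × two z-phases.
With c≡cos(β/2)=0.849479 and s≡sin(β/2)=0.527623, N=[1·6·2·2]^{1/2}=4.898979
k: max(0,(0)−(-1))=1 … min(2+(0),2−(-1))=2
  k=1: (−1)^0·4.8990/(2)·0.8495^3·0.5276^1 = +0.792240
  k=2: (−1)^1·4.8990/(2)·0.8495^1·0.5276^3 = -0.305632
d^2_{-1,0}(1.1116) = +0.792240 -0.305632 = +0.486608
Phases: e^{-i·(-1)·3.0812}=-0.998177+0.060356i, e^{-i·(0)·0.86}=+1.000000+0.000000i ⇒ D=-0.485720+0.029370i

Re=-0.4857 Im=0.0294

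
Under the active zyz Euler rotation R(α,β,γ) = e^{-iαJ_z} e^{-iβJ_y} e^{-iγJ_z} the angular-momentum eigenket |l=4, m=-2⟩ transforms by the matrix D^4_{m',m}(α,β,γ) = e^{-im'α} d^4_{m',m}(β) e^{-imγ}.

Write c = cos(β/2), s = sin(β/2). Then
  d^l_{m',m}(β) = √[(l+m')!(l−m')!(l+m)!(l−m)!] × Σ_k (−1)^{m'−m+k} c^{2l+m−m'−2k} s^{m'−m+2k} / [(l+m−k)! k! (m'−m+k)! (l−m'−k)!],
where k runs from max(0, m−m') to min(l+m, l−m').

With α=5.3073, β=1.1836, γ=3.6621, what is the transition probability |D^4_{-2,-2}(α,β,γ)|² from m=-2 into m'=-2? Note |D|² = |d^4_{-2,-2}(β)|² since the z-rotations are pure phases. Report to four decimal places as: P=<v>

D^4_{-2,-2}(5.3073,1.1836,3.6621) = e^{-i·-2·5.3073}·d^4_{-2,-2}(1.1836)·e^{-i·-2·3.6621}. Compute d first:
With c≡cos(β/2)=0.829938 and s≡sin(β/2)=0.557856, N=[2·720·2·720]^{1/2}=1440.000000
The bounds max(0,m−m')=0 and min(l+m,l−m')=2 give 3 terms
  k=0: (−1)^0·1440.0000/(1440)·0.8299^8·0.5579^0 = +0.225094
  k=1: (−1)^1·1440.0000/(120)·0.8299^6·0.5579^2 = -1.220390
  k=2: (−1)^2·1440.0000/(96)·0.8299^4·0.5579^4 = +0.689226
d^4_{-2,-2}(1.1836) = +0.225094 -1.220390 +0.689226 = -0.306070
|D^4_{-2,-2}|² = |d^4_{-2,-2}(β)|² = (-0.306070)² = 0.093679 (the z-rotation phases have unit modulus)

P=0.0937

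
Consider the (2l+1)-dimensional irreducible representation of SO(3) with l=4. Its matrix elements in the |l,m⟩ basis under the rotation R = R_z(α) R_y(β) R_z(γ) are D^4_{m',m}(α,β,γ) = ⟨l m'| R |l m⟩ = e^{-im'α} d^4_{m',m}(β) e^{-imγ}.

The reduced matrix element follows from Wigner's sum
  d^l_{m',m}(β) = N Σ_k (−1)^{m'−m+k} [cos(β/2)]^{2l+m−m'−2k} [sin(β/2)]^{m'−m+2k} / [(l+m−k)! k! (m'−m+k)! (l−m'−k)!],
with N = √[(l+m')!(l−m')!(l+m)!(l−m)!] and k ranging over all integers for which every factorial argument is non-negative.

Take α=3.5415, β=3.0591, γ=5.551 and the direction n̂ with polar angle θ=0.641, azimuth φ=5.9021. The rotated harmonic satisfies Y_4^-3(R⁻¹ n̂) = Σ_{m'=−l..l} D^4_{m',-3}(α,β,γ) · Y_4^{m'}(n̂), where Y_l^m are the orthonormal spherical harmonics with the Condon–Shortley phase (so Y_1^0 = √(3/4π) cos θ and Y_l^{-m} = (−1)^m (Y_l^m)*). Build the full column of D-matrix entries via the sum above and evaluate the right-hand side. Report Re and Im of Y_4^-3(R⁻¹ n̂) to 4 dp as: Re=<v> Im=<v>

Need the full column D^4_{m',-3} for m'=−4..4 at α=3.5415, β=3.0591, γ=5.551.
cos(β/2)=0.041235, sin(β/2)=0.999149
d^4_{-4,-3}: single k=1 term ⇒ +0.000000;  D = +0.000000-0.000000i
d^4_{-3,-3}: k∈[0..1] ⇒ +0.000000 -0.000000 = -0.000000;  D = +0.000000-0.000000i
d^4_{-2,-3}: k∈[0..1] ⇒ -0.000000 +0.000001 = +0.000001;  D = +0.000000-0.000001i
d^4_{-1,-3}: k∈[0..1] ⇒ +0.000000 -0.000038 = -0.000038;  D = -0.000009-0.000037i
d^4_{0,-3}: k∈[0..1] ⇒ -0.000001 +0.000826 = +0.000825;  D = -0.000483-0.000668i
d^4_{1,-3}: k∈[0..1] ⇒ +0.000038 -0.013427 = -0.013389;  D = -0.011448-0.006942i
d^4_{2,-3}: k∈[0..1] ⇒ -0.000784 +0.153370 = +0.152586;  D = -0.150980-0.022081i
d^4_{3,-3}: k∈[0..1] ⇒ +0.011841 -0.993216 = -0.981375;  D = -0.949718+0.247248i
d^4_{4,-3}: single k=0 term ⇒ -0.115937;  D = +0.091972-0.070586i
Y_4^{m'}(θ=0.641,φ=5.9021) and Σ D·Y over m':
  (+0.0000-0.0000i)·(+0.0026+0.0565i)  (+0.0000-0.0000i)·(+0.0890+0.1952i)  (+0.0000-0.0000i)·(+0.3026+0.2888i)  (-0.0000-0.0000i)·(+0.3150+0.1262i)  (-0.0005-0.0007i)·(-0.1934+0.0000i)  (-0.0114-0.0069i)·(-0.3150+0.1262i)  (-0.1510-0.0221i)·(+0.3026-0.2888i)  (-0.9497+0.2472i)·(-0.0890+0.1952i)  (+0.0920-0.0706i)·(+0.0026-0.0565i)
Y_4^-3(R⁻¹ n̂) = -0.015019-0.174997i

Re=-0.0150 Im=-0.1750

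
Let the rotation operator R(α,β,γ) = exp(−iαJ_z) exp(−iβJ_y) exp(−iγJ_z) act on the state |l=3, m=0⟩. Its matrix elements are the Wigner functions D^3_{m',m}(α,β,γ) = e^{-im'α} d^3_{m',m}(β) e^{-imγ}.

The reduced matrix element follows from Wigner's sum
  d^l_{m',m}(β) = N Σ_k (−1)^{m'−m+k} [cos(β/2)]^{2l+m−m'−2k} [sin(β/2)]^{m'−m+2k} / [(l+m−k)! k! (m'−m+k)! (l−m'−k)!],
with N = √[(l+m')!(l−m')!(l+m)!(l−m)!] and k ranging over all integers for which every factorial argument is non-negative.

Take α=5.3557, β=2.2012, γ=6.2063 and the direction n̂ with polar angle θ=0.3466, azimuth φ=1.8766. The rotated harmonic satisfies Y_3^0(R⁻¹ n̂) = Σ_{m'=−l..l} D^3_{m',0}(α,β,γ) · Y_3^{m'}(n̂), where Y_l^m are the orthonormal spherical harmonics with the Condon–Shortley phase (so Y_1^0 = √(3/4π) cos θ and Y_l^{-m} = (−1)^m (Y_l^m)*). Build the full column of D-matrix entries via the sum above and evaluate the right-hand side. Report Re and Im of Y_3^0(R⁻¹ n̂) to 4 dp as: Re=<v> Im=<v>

Need the full column D^3_{m',0} for m'=−3..3 at α=5.3557, β=2.2012, γ=6.2063.
cos(β/2)=0.453061, sin(β/2)=0.891479
d^3_{-3,0}: single k=3 term ⇒ +0.294659;  D = -0.275860-0.103563i
d^3_{-2,0}: k∈[2..3] ⇒ +0.183405 -0.710100 = -0.526695;  D = +0.147667+0.505571i
d^3_{-1,0}: k∈[1..3] ⇒ +0.058950 -0.684726 +0.883698 = +0.257923;  D = +0.154715-0.206368i
d^3_{0,0}: k∈[0..3] ⇒ +0.008649 -0.301365 +1.166814 -0.501958 = +0.372139;  D = +0.372139+0.000000i
d^3_{1,0}: k∈[0..2] ⇒ -0.058950 +0.684726 -0.883698 = -0.257923;  D = -0.154715-0.206368i
d^3_{2,0}: k∈[0..1] ⇒ +0.183405 -0.710100 = -0.526695;  D = +0.147667-0.505571i
d^3_{3,0}: single k=0 term ⇒ -0.294659;  D = +0.275860-0.103563i
Y_3^{m'}(θ=0.3466,φ=1.8766) and Σ D·Y over m':
  (-0.2759-0.1036i)·(+0.0130+0.0099i)  (+0.1477+0.5056i)·(-0.0908+0.0637i)  (+0.1547-0.2064i)·(-0.1131-0.3584i)  (+0.3721+0.0000i)·(+0.4995+0.0000i)  (-0.1547-0.2064i)·(+0.1131-0.3584i)  (+0.1477-0.5056i)·(-0.0908-0.0637i)  (+0.2759-0.1036i)·(-0.0130+0.0099i)
Y_3^0(R⁻¹ n̂) = -0.093374+0.000000i

Re=-0.0934 Im=0.0000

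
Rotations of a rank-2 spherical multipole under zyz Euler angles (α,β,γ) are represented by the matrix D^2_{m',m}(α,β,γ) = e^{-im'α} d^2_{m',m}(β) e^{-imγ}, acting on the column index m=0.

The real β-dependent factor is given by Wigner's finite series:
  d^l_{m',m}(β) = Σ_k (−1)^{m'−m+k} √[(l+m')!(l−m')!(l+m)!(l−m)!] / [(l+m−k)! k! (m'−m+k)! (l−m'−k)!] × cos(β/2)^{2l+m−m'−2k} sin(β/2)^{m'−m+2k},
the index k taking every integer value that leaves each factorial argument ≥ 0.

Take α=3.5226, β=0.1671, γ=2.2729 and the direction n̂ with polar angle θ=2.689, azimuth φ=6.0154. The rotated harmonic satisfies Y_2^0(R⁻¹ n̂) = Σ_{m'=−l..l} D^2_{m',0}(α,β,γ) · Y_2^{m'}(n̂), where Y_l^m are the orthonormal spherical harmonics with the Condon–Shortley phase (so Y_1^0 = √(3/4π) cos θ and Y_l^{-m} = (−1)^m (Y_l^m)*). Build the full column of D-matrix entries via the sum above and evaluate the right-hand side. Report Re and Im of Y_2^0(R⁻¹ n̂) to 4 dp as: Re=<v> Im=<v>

Re=0.5291 Im=0.0000

Need the full column D^2_{m',0} for m'=−2..2 at α=3.5226, β=0.1671, γ=2.2729.
cos(β/2)=0.996512, sin(β/2)=0.083453
d^2_{-2,0}: single k=2 term ⇒ +0.016940;  D = +0.012255+0.011695i
d^2_{-1,0}: k∈[1..2] ⇒ +0.202285 -0.001419 = +0.200866;  D = -0.186462-0.074693i
d^2_{0,0}: k∈[0..2] ⇒ +0.986120 -0.027663 +0.000049 = +0.958505;  D = +0.958505+0.000000i
d^2_{1,0}: k∈[0..1] ⇒ -0.202285 +0.001419 = -0.200866;  D = +0.186462-0.074693i
d^2_{2,0}: single k=0 term ⇒ +0.016940;  D = +0.012255-0.011695i
Y_2^{m'}(θ=2.689,φ=6.0154) and Σ D·Y over m':
  (+0.0123+0.0117i)·(+0.0635+0.0377i)  (-0.1865-0.0747i)·(-0.2930-0.0804i)  (+0.9585+0.0000i)·(+0.4498+0.0000i)  (+0.1865-0.0747i)·(+0.2930-0.0804i)  (+0.0123-0.0117i)·(+0.0635-0.0377i)
Y_2^0(R⁻¹ n̂) = +0.529110+0.000000i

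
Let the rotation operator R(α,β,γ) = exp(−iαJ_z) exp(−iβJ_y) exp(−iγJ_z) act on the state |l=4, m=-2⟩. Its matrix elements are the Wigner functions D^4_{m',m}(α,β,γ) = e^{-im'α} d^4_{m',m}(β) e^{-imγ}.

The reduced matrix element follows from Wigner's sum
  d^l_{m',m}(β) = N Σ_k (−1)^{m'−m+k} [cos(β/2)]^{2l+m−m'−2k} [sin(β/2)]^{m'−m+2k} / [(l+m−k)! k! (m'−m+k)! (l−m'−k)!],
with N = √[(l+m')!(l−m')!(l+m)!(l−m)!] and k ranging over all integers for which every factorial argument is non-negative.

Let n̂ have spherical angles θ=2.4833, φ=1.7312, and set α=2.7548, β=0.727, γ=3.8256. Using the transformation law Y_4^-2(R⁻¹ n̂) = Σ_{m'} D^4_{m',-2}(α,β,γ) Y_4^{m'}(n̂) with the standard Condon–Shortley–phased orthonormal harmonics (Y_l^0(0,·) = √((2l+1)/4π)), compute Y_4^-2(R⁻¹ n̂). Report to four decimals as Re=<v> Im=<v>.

Need the full column D^4_{m',-2} for m'=−4..4 at α=2.7548, β=0.727, γ=3.8256.
cos(β/2)=0.934658, sin(β/2)=0.355548
d^4_{-4,-2}: single k=2 term ⇒ +0.445955;  D = +0.438818-0.079469i
d^4_{-3,-2}: k∈[1..2] ⇒ +0.828956 -0.359868 = +0.469088;  D = -0.459013-0.096702i
d^4_{-2,-2}: k∈[0..2] ⇒ +0.582401 -1.011332 +0.182934 = -0.245997;  D = -0.203801-0.137767i
d^4_{-1,-2}: k∈[0..2] ⇒ -0.939948 +0.680086 -0.065609 = -0.325471;  D = +0.180964+0.270524i
d^4_{0,-2}: k∈[0..2] ⇒ +0.799528 -0.308527 +0.016742 = +0.507744;  D = +0.102257+0.497340i
d^4_{1,-2}: k∈[0..2] ⇒ -0.453391 +0.098413 -0.002848 = -0.357826;  D = -0.065473+0.351785i
d^4_{2,-2}: k∈[0..2] ⇒ +0.182934 -0.021177 +0.000255 = +0.162012;  D = -0.087536+0.136328i
d^4_{3,-2}: k∈[0..1] ⇒ -0.052075 +0.002512 = -0.049564;  D = -0.040534+0.028523i
d^4_{4,-2}: single k=0 term ⇒ +0.009338;  D = -0.009100+0.002096i
Y_4^{m'}(θ=2.4833,φ=1.7312) and Σ D·Y over m':
  (+0.4388-0.0795i)·(+0.0497-0.0371i)  (-0.4590-0.0967i)·(-0.1049-0.2010i)  (-0.2038-0.1378i)·(-0.4016+0.1334i)  (+0.1810+0.2705i)·(+0.0505+0.3119i)  (+0.1023+0.4973i)·(-0.2188+0.0000i)  (-0.0655+0.3518i)·(-0.0505+0.3119i)  (-0.0875+0.1363i)·(-0.4016-0.1334i)  (-0.0405+0.0285i)·(+0.1049-0.2010i)  (-0.0091+0.0021i)·(+0.0497+0.0371i)
Y_4^-2(R⁻¹ n̂) = -0.001945+0.001256i

Re=-0.0019 Im=0.0013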